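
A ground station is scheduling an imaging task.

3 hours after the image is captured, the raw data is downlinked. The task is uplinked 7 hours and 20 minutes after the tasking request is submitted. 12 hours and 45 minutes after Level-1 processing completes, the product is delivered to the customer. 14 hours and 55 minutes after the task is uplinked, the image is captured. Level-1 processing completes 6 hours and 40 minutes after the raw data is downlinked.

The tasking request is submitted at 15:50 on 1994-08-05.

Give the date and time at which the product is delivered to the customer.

The tasking request is submitted: 15:50 Aug 5, 1994.
The task is uplinked: 15:50 Aug 5, 1994 + 7h20m = 23:10 Aug 5, 1994.
The image is captured: 23:10 Aug 5, 1994 + 14h55m = 14:05 Aug 6, 1994.
The raw data is downlinked: 14:05 Aug 6, 1994 + 3h = 17:05 Aug 6, 1994.
Level-1 processing completes: 17:05 Aug 6, 1994 + 6h40m = 23:45 Aug 6, 1994.
The product is delivered to the customer: 23:45 Aug 6, 1994 + 12h45m = 12:30 Aug 7, 1994.

12:30 on 1994-08-07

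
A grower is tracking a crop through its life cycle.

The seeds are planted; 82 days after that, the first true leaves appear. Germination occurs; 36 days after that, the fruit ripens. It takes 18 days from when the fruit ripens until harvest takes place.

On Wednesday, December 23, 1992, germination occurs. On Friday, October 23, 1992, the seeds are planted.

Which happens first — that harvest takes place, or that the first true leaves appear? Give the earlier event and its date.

Germination occurs: Dec 23, 1992.
The fruit ripens: Dec 23, 1992 + 36 days = Jan 28, 1993.
Harvest takes place: Jan 28, 1993 + 18 days = Feb 15, 1993.
The seeds are planted: Oct 23, 1992.
The first true leaves appear: Oct 23, 1992 + 82 days = Jan 13, 1993.
Comparing: harvest takes place on Feb 15, 1993 vs the first true leaves appear on Jan 13, 1993. Earlier: the first true leaves appear.

The first true leaves appear — Wednesday, January 13, 1993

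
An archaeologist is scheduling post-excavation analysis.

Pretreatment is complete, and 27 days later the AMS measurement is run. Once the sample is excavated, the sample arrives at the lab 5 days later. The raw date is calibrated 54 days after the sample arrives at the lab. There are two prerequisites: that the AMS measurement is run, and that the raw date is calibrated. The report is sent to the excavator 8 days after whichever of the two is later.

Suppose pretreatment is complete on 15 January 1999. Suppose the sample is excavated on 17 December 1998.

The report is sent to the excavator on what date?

22 February 1999

Pretreatment is complete: Jan 15, 1999.
The AMS measurement is run: Jan 15, 1999 + 27 days = Feb 11, 1999.
The sample is excavated: Dec 17, 1998.
The sample arrives at the lab: Dec 17, 1998 + 5 days = Dec 22, 1998.
The raw date is calibrated: Dec 22, 1998 + 54 days = Feb 14, 1999.
Both prerequisites met — the AMS measurement is run (Feb 11, 1999), the raw date is calibrated (Feb 14, 1999); the later is Feb 14, 1999.
The report is sent to the excavator: Feb 14, 1999 + 8 days = Feb 22, 1999.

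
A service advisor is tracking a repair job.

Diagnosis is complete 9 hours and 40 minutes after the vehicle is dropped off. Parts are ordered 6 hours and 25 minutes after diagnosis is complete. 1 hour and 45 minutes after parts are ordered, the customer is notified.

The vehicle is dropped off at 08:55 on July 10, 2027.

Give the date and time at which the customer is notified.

02:45 on July 11, 2027

The vehicle is dropped off: 08:55 Jul 10, 2027.
Diagnosis is complete: 08:55 Jul 10, 2027 + 9h40m = 18:35 Jul 10, 2027.
Parts are ordered: 18:35 Jul 10, 2027 + 6h25m = 01:00 Jul 11, 2027.
The customer is notified: 01:00 Jul 11, 2027 + 1h45m = 02:45 Jul 11, 2027.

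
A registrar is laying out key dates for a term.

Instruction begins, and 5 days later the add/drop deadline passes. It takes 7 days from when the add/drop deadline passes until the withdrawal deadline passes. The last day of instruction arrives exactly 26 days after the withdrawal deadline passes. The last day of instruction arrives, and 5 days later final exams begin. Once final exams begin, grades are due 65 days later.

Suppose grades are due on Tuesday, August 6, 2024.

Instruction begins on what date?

Saturday, April 20, 2024

Grades are due: Aug 6, 2024.
Final exams begin: Aug 6, 2024 − 65 days = Jun 2, 2024.
The last day of instruction arrives: Jun 2, 2024 − 5 days = May 28, 2024.
The withdrawal deadline passes: May 28, 2024 − 26 days = May 2, 2024.
The add/drop deadline passes: May 2, 2024 − 7 days = Apr 25, 2024.
Instruction begins: Apr 25, 2024 − 5 days = Apr 20, 2024.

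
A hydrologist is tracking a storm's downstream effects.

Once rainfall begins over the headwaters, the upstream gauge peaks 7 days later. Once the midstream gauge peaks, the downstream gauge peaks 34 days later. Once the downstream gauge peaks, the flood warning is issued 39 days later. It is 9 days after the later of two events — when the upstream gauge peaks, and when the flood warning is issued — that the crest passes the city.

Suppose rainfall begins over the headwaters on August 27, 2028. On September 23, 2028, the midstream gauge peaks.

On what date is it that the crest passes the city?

Rainfall begins over the headwaters: Aug 27, 2028.
The upstream gauge peaks: Aug 27, 2028 + 7 days = Sep 3, 2028.
The midstream gauge peaks: Sep 23, 2028.
The downstream gauge peaks: Sep 23, 2028 + 34 days = Oct 27, 2028.
The flood warning is issued: Oct 27, 2028 + 39 days = Dec 5, 2028.
Both prerequisites met — the upstream gauge peaks (Sep 3, 2028), the flood warning is issued (Dec 5, 2028); the later is Dec 5, 2028.
The crest passes the city: Dec 5, 2028 + 9 days = Dec 14, 2028.

December 14, 2028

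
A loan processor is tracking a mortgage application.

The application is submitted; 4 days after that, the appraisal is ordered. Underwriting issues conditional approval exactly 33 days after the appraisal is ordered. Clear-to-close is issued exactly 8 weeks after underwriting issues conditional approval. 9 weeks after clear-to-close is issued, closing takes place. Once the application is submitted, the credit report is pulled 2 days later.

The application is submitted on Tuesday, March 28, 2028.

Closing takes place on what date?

Thursday, August 31, 2028

The application is submitted: Mar 28, 2028.
The appraisal is ordered: Mar 28, 2028 + 4 days = Apr 1, 2028.
Underwriting issues conditional approval: Apr 1, 2028 + 33 days = May 4, 2028.
Clear-to-close is issued: May 4, 2028 + 8 weeks = Jun 29, 2028.
Closing takes place: Jun 29, 2028 + 9 weeks = Aug 31, 2028.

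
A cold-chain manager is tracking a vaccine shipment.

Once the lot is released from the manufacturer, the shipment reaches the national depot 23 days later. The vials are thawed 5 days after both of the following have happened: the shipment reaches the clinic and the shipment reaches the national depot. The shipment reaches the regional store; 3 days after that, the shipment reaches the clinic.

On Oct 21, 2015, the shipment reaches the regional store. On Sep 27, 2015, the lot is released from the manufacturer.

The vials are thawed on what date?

The shipment reaches the regional store: Oct 21, 2015.
The shipment reaches the clinic: Oct 21, 2015 + 3 days = Oct 24, 2015.
The lot is released from the manufacturer: Sep 27, 2015.
The shipment reaches the national depot: Sep 27, 2015 + 23 days = Oct 20, 2015.
Both prerequisites met — the shipment reaches the clinic (Oct 24, 2015), the shipment reaches the national depot (Oct 20, 2015); the later is Oct 24, 2015.
The vials are thawed: Oct 24, 2015 + 5 days = Oct 29, 2015.

Oct 29, 2015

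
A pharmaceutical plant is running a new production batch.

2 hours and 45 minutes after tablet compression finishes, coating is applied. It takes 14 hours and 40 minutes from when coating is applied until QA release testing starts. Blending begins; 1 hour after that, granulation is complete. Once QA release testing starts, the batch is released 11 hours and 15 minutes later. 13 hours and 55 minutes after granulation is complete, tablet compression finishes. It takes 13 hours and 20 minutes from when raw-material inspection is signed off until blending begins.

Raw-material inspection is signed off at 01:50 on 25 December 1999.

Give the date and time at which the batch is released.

Raw-material inspection is signed off: 01:50 Dec 25, 1999.
Blending begins: 01:50 Dec 25, 1999 + 13h20m = 15:10 Dec 25, 1999.
Granulation is complete: 15:10 Dec 25, 1999 + 1h = 16:10 Dec 25, 1999.
Tablet compression finishes: 16:10 Dec 25, 1999 + 13h55m = 06:05 Dec 26, 1999.
Coating is applied: 06:05 Dec 26, 1999 + 2h45m = 08:50 Dec 26, 1999.
QA release testing starts: 08:50 Dec 26, 1999 + 14h40m = 23:30 Dec 26, 1999.
The batch is released: 23:30 Dec 26, 1999 + 11h15m = 10:45 Dec 27, 1999.

10:45 on 27 December 1999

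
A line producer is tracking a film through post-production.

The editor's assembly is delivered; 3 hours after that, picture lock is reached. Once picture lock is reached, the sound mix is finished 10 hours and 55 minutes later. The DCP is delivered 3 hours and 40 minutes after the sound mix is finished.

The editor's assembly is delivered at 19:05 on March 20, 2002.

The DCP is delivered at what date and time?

12:40 on March 21, 2002

The editor's assembly is delivered: 19:05 Mar 20, 2002.
Picture lock is reached: 19:05 Mar 20, 2002 + 3h = 22:05 Mar 20, 2002.
The sound mix is finished: 22:05 Mar 20, 2002 + 10h55m = 09:00 Mar 21, 2002.
The DCP is delivered: 09:00 Mar 21, 2002 + 3h40m = 12:40 Mar 21, 2002.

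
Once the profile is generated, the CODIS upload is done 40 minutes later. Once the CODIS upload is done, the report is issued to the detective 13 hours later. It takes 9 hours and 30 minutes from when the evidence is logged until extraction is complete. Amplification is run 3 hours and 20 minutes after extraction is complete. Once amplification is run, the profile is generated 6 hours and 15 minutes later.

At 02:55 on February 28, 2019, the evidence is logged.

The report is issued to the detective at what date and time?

The evidence is logged: 02:55 Feb 28, 2019.
Extraction is complete: 02:55 Feb 28, 2019 + 9h30m = 12:25 Feb 28, 2019.
Amplification is run: 12:25 Feb 28, 2019 + 3h20m = 15:45 Feb 28, 2019.
The profile is generated: 15:45 Feb 28, 2019 + 6h15m = 22:00 Feb 28, 2019.
The CODIS upload is done: 22:00 Feb 28, 2019 + 40m = 22:40 Feb 28, 2019.
The report is issued to the detective: 22:40 Feb 28, 2019 + 13h = 11:40 Mar 1, 2019.

11:40 on March 1, 2019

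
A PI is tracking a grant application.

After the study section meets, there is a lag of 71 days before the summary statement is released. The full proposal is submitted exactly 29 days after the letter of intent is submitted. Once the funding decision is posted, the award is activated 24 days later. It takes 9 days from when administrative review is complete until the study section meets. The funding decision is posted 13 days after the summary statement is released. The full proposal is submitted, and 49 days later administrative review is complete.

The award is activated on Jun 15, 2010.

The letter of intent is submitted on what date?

Dec 2, 2009

The award is activated: Jun 15, 2010.
The funding decision is posted: Jun 15, 2010 − 24 days = May 22, 2010.
The summary statement is released: May 22, 2010 − 13 days = May 9, 2010.
The study section meets: May 9, 2010 − 71 days = Feb 27, 2010.
Administrative review is complete: Feb 27, 2010 − 9 days = Feb 18, 2010.
The full proposal is submitted: Feb 18, 2010 − 49 days = Dec 31, 2009.
The letter of intent is submitted: Dec 31, 2009 − 29 days = Dec 2, 2009.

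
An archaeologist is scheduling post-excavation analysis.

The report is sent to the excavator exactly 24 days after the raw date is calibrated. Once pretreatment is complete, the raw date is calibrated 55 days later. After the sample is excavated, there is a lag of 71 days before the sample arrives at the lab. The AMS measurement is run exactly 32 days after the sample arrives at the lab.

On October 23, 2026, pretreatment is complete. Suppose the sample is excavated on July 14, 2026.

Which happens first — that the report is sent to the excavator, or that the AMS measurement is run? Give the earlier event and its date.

The AMS measurement is run — October 25, 2026

Pretreatment is complete: Oct 23, 2026.
The raw date is calibrated: Oct 23, 2026 + 55 days = Dec 17, 2026.
The report is sent to the excavator: Dec 17, 2026 + 24 days = Jan 10, 2027.
The sample is excavated: Jul 14, 2026.
The sample arrives at the lab: Jul 14, 2026 + 71 days = Sep 23, 2026.
The AMS measurement is run: Sep 23, 2026 + 32 days = Oct 25, 2026.
Comparing: the report is sent to the excavator on Jan 10, 2027 vs the AMS measurement is run on Oct 25, 2026. Earlier: the AMS measurement is run.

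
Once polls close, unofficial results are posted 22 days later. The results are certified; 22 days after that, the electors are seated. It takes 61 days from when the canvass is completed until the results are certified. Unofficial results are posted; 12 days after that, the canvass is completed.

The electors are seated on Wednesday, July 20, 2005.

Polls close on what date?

Friday, March 25, 2005

The electors are seated: Jul 20, 2005.
The results are certified: Jul 20, 2005 − 22 days = Jun 28, 2005.
The canvass is completed: Jun 28, 2005 − 61 days = Apr 28, 2005.
Unofficial results are posted: Apr 28, 2005 − 12 days = Apr 16, 2005.
Polls close: Apr 16, 2005 − 22 days = Mar 25, 2005.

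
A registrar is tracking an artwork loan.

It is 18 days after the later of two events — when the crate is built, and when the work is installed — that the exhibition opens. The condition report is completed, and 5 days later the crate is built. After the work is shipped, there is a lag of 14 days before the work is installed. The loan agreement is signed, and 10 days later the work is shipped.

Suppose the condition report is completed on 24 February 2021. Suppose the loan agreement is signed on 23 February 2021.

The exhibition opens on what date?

The condition report is completed: Feb 24, 2021.
The crate is built: Feb 24, 2021 + 5 days = Mar 1, 2021.
The loan agreement is signed: Feb 23, 2021.
The work is shipped: Feb 23, 2021 + 10 days = Mar 5, 2021.
The work is installed: Mar 5, 2021 + 14 days = Mar 19, 2021.
Both prerequisites met — the crate is built (Mar 1, 2021), the work is installed (Mar 19, 2021); the later is Mar 19, 2021.
The exhibition opens: Mar 19, 2021 + 18 days = Apr 6, 2021.

6 April 2021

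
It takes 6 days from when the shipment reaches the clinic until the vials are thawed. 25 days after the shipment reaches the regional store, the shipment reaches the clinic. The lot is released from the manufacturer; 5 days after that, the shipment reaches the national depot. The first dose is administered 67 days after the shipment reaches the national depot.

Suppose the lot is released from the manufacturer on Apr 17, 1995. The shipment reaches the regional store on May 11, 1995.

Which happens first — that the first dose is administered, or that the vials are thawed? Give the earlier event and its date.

The lot is released from the manufacturer: Apr 17, 1995.
The shipment reaches the national depot: Apr 17, 1995 + 5 days = Apr 22, 1995.
The first dose is administered: Apr 22, 1995 + 67 days = Jun 28, 1995.
The shipment reaches the regional store: May 11, 1995.
The shipment reaches the clinic: May 11, 1995 + 25 days = Jun 5, 1995.
The vials are thawed: Jun 5, 1995 + 6 days = Jun 11, 1995.
Comparing: the first dose is administered on Jun 28, 1995 vs the vials are thawed on Jun 11, 1995. Earlier: the vials are thawed.

The vials are thawed — Jun 11, 1995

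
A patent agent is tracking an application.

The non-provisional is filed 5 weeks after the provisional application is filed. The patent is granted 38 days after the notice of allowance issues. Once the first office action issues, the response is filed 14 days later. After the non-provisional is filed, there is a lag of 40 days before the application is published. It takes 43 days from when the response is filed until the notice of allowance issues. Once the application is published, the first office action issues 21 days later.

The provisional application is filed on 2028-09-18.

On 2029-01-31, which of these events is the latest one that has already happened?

The provisional application is filed: Sep 18, 2028.
The non-provisional is filed: Sep 18, 2028 + 5 weeks = Oct 23, 2028.
The application is published: Oct 23, 2028 + 40 days = Dec 2, 2028.
The first office action issues: Dec 2, 2028 + 21 days = Dec 23, 2028.
The response is filed: Dec 23, 2028 + 14 days = Jan 6, 2029.
The notice of allowance issues: Jan 6, 2029 + 43 days = Feb 18, 2029.
The patent is granted: Feb 18, 2029 + 38 days = Mar 28, 2029.
Jan 31, 2029 falls between when the response is filed (Jan 6, 2029) and when the notice of allowance issues (Feb 18, 2029).

The response is filed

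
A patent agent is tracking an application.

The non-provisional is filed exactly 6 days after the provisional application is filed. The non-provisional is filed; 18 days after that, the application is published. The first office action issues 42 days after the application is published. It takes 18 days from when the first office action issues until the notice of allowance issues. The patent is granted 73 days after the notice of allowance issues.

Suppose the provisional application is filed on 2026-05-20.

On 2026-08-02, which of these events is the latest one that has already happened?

The provisional application is filed: May 20, 2026.
The non-provisional is filed: May 20, 2026 + 6 days = May 26, 2026.
The application is published: May 26, 2026 + 18 days = Jun 13, 2026.
The first office action issues: Jun 13, 2026 + 42 days = Jul 25, 2026.
The notice of allowance issues: Jul 25, 2026 + 18 days = Aug 12, 2026.
The patent is granted: Aug 12, 2026 + 73 days = Oct 24, 2026.
Aug 2, 2026 falls between when the first office action issues (Jul 25, 2026) and when the notice of allowance issues (Aug 12, 2026).

The first office action issues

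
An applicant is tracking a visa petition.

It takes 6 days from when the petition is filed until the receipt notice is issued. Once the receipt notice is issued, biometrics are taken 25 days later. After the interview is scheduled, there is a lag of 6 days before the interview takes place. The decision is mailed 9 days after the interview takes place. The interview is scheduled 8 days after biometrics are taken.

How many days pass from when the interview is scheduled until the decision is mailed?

Causal path: the interview is scheduled → the interview takes place → the decision is mailed.
Total delay along the path: 6 + 9 = 15 days.

15 days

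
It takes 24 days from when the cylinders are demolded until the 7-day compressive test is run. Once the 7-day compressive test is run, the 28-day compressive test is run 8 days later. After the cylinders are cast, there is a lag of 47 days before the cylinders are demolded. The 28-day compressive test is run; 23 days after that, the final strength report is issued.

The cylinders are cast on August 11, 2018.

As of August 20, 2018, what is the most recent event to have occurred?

The cylinders are cast

The cylinders are cast: Aug 11, 2018.
The cylinders are demolded: Aug 11, 2018 + 47 days = Sep 27, 2018.
The 7-day compressive test is run: Sep 27, 2018 + 24 days = Oct 21, 2018.
The 28-day compressive test is run: Oct 21, 2018 + 8 days = Oct 29, 2018.
The final strength report is issued: Oct 29, 2018 + 23 days = Nov 21, 2018.
Aug 20, 2018 falls between when the cylinders are cast (Aug 11, 2018) and when the cylinders are demolded (Sep 27, 2018).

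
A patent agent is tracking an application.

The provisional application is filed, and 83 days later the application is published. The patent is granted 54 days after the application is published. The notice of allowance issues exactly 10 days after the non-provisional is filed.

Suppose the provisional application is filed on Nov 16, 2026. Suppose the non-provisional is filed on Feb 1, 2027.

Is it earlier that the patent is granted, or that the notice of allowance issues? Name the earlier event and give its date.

The notice of allowance issues — Feb 11, 2027

The provisional application is filed: Nov 16, 2026.
The application is published: Nov 16, 2026 + 83 days = Feb 7, 2027.
The patent is granted: Feb 7, 2027 + 54 days = Apr 2, 2027.
The non-provisional is filed: Feb 1, 2027.
The notice of allowance issues: Feb 1, 2027 + 10 days = Feb 11, 2027.
Comparing: the patent is granted on Apr 2, 2027 vs the notice of allowance issues on Feb 11, 2027. Earlier: the notice of allowance issues.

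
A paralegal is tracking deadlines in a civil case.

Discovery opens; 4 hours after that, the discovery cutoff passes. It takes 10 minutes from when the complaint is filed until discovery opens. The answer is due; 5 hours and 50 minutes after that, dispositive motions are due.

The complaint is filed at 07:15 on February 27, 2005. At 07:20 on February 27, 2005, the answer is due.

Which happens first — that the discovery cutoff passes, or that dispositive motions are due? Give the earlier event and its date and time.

The discovery cutoff passes — 11:25 on February 27, 2005

The complaint is filed: 07:15 Feb 27, 2005.
Discovery opens: 07:15 Feb 27, 2005 + 10m = 07:25 Feb 27, 2005.
The discovery cutoff passes: 07:25 Feb 27, 2005 + 4h = 11:25 Feb 27, 2005.
The answer is due: 07:20 Feb 27, 2005.
Dispositive motions are due: 07:20 Feb 27, 2005 + 5h50m = 13:10 Feb 27, 2005.
Comparing: the discovery cutoff passes at 11:25 Feb 27, 2005 vs dispositive motions are due at 13:10 Feb 27, 2005. Earlier: the discovery cutoff passes.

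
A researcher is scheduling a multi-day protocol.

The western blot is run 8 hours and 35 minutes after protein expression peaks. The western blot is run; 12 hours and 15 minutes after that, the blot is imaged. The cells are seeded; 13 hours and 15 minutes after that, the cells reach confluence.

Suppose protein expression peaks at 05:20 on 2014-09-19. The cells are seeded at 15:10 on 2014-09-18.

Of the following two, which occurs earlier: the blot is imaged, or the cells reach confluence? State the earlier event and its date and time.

The cells reach confluence — 04:25 on 2014-09-19

Protein expression peaks: 05:20 Sep 19, 2014.
The western blot is run: 05:20 Sep 19, 2014 + 8h35m = 13:55 Sep 19, 2014.
The blot is imaged: 13:55 Sep 19, 2014 + 12h15m = 02:10 Sep 20, 2014.
The cells are seeded: 15:10 Sep 18, 2014.
The cells reach confluence: 15:10 Sep 18, 2014 + 13h15m = 04:25 Sep 19, 2014.
Comparing: the blot is imaged at 02:10 Sep 20, 2014 vs the cells reach confluence at 04:25 Sep 19, 2014. Earlier: the cells reach confluence.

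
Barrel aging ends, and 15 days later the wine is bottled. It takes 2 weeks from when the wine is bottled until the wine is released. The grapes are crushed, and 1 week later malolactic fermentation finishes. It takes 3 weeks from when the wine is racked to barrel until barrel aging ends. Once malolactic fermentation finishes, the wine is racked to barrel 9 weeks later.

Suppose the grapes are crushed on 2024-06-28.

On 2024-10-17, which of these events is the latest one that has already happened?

The grapes are crushed: Jun 28, 2024.
Malolactic fermentation finishes: Jun 28, 2024 + 1 week = Jul 5, 2024.
The wine is racked to barrel: Jul 5, 2024 + 9 weeks = Sep 6, 2024.
Barrel aging ends: Sep 6, 2024 + 3 weeks = Sep 27, 2024.
The wine is bottled: Sep 27, 2024 + 15 days = Oct 12, 2024.
The wine is released: Oct 12, 2024 + 2 weeks = Oct 26, 2024.
Oct 17, 2024 falls between when the wine is bottled (Oct 12, 2024) and when the wine is released (Oct 26, 2024).

The wine is bottled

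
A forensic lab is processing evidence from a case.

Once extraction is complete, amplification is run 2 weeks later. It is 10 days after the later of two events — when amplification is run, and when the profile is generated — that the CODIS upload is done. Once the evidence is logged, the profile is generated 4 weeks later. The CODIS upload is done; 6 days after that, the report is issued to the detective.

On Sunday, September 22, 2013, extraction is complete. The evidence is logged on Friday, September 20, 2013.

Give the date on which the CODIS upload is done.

Extraction is complete: Sep 22, 2013.
Amplification is run: Sep 22, 2013 + 2 weeks = Oct 6, 2013.
The evidence is logged: Sep 20, 2013.
The profile is generated: Sep 20, 2013 + 4 weeks = Oct 18, 2013.
Both prerequisites met — amplification is run (Oct 6, 2013), the profile is generated (Oct 18, 2013); the later is Oct 18, 2013.
The CODIS upload is done: Oct 18, 2013 + 10 days = Oct 28, 2013.

Monday, October 28, 2013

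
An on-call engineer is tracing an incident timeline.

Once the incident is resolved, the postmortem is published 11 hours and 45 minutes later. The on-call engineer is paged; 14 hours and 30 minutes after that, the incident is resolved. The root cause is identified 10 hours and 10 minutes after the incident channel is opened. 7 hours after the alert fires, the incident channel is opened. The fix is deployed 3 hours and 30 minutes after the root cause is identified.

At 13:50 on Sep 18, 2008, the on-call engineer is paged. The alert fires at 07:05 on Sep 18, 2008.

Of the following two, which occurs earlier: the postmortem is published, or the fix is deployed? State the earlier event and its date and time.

The on-call engineer is paged: 13:50 Sep 18, 2008.
The incident is resolved: 13:50 Sep 18, 2008 + 14h30m = 04:20 Sep 19, 2008.
The postmortem is published: 04:20 Sep 19, 2008 + 11h45m = 16:05 Sep 19, 2008.
The alert fires: 07:05 Sep 18, 2008.
The incident channel is opened: 07:05 Sep 18, 2008 + 7h = 14:05 Sep 18, 2008.
The root cause is identified: 14:05 Sep 18, 2008 + 10h10m = 00:15 Sep 19, 2008.
The fix is deployed: 00:15 Sep 19, 2008 + 3h30m = 03:45 Sep 19, 2008.
Comparing: the postmortem is published at 16:05 Sep 19, 2008 vs the fix is deployed at 03:45 Sep 19, 2008. Earlier: the fix is deployed.

The fix is deployed — 03:45 on Sep 19, 2008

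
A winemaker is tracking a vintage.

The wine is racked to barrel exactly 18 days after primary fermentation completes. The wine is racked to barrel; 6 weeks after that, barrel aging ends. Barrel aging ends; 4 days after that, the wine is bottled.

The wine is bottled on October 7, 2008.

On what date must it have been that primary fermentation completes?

The wine is bottled: Oct 7, 2008.
Barrel aging ends: Oct 7, 2008 − 4 days = Oct 3, 2008.
The wine is racked to barrel: Oct 3, 2008 − 6 weeks = Aug 22, 2008.
Primary fermentation completes: Aug 22, 2008 − 18 days = Aug 4, 2008.

August 4, 2008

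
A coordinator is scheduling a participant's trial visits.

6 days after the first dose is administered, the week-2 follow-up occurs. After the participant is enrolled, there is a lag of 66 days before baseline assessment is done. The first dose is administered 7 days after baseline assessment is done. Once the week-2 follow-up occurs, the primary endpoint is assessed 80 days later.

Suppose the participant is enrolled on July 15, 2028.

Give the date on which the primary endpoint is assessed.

The participant is enrolled: Jul 15, 2028.
Baseline assessment is done: Jul 15, 2028 + 66 days = Sep 19, 2028.
The first dose is administered: Sep 19, 2028 + 7 days = Sep 26, 2028.
The week-2 follow-up occurs: Sep 26, 2028 + 6 days = Oct 2, 2028.
The primary endpoint is assessed: Oct 2, 2028 + 80 days = Dec 21, 2028.

December 21, 2028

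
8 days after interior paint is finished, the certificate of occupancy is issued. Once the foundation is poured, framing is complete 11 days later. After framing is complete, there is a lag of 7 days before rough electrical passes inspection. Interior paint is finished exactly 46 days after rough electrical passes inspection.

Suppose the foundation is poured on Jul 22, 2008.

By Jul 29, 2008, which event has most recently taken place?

The foundation is poured

The foundation is poured: Jul 22, 2008.
Framing is complete: Jul 22, 2008 + 11 days = Aug 2, 2008.
Rough electrical passes inspection: Aug 2, 2008 + 7 days = Aug 9, 2008.
Interior paint is finished: Aug 9, 2008 + 46 days = Sep 24, 2008.
The certificate of occupancy is issued: Sep 24, 2008 + 8 days = Oct 2, 2008.
Jul 29, 2008 falls between when the foundation is poured (Jul 22, 2008) and when framing is complete (Aug 2, 2008).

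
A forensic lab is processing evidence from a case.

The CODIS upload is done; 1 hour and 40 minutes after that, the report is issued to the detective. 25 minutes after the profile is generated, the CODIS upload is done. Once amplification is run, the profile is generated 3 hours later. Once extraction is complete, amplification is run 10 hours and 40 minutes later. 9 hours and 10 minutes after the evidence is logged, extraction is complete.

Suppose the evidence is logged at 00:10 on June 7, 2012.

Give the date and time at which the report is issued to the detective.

The evidence is logged: 00:10 Jun 7, 2012.
Extraction is complete: 00:10 Jun 7, 2012 + 9h10m = 09:20 Jun 7, 2012.
Amplification is run: 09:20 Jun 7, 2012 + 10h40m = 20:00 Jun 7, 2012.
The profile is generated: 20:00 Jun 7, 2012 + 3h = 23:00 Jun 7, 2012.
The CODIS upload is done: 23:00 Jun 7, 2012 + 25m = 23:25 Jun 7, 2012.
The report is issued to the detective: 23:25 Jun 7, 2012 + 1h40m = 01:05 Jun 8, 2012.

01:05 on June 8, 2012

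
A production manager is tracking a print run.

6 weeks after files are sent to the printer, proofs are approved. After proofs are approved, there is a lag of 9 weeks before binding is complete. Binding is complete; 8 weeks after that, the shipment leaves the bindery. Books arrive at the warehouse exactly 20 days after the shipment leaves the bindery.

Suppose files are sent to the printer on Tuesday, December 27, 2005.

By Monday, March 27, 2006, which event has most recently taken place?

Files are sent to the printer: Dec 27, 2005.
Proofs are approved: Dec 27, 2005 + 6 weeks = Feb 7, 2006.
Binding is complete: Feb 7, 2006 + 9 weeks = Apr 11, 2006.
The shipment leaves the bindery: Apr 11, 2006 + 8 weeks = Jun 6, 2006.
Books arrive at the warehouse: Jun 6, 2006 + 20 days = Jun 26, 2006.
Mar 27, 2006 falls between when proofs are approved (Feb 7, 2006) and when binding is complete (Apr 11, 2006).

Proofs are approved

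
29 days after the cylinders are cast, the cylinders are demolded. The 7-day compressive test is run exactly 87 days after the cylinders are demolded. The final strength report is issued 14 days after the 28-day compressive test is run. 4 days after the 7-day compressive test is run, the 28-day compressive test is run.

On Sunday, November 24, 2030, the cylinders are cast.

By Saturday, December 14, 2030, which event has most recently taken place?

The cylinders are cast: Nov 24, 2030.
The cylinders are demolded: Nov 24, 2030 + 29 days = Dec 23, 2030.
The 7-day compressive test is run: Dec 23, 2030 + 87 days = Mar 20, 2031.
The 28-day compressive test is run: Mar 20, 2031 + 4 days = Mar 24, 2031.
The final strength report is issued: Mar 24, 2031 + 14 days = Apr 7, 2031.
Dec 14, 2030 falls between when the cylinders are cast (Nov 24, 2030) and when the cylinders are demolded (Dec 23, 2030).

The cylinders are cast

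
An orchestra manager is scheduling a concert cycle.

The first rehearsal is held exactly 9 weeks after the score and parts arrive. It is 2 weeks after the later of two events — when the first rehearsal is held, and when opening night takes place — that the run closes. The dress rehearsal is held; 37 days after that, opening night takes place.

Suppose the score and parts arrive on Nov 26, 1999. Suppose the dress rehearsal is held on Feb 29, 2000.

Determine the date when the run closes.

The score and parts arrive: Nov 26, 1999.
The first rehearsal is held: Nov 26, 1999 + 9 weeks = Jan 28, 2000.
The dress rehearsal is held: Feb 29, 2000.
Opening night takes place: Feb 29, 2000 + 37 days = Apr 6, 2000.
Both prerequisites met — the first rehearsal is held (Jan 28, 2000), opening night takes place (Apr 6, 2000); the later is Apr 6, 2000.
The run closes: Apr 6, 2000 + 2 weeks = Apr 20, 2000.

Apr 20, 2000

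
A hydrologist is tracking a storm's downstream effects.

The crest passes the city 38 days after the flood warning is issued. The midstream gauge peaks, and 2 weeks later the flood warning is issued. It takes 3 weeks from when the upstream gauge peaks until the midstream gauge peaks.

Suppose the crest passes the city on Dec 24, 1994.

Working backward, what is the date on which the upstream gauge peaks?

Oct 12, 1994

The crest passes the city: Dec 24, 1994.
The flood warning is issued: Dec 24, 1994 − 38 days = Nov 16, 1994.
The midstream gauge peaks: Nov 16, 1994 − 2 weeks = Nov 2, 1994.
The upstream gauge peaks: Nov 2, 1994 − 3 weeks = Oct 12, 1994.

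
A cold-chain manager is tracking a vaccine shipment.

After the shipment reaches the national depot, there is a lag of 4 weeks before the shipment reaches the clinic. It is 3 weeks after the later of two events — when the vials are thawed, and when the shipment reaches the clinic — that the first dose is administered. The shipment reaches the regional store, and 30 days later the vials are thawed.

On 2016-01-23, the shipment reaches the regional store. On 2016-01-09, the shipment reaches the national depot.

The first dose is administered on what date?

2016-03-14

The shipment reaches the regional store: Jan 23, 2016.
The vials are thawed: Jan 23, 2016 + 30 days = Feb 22, 2016.
The shipment reaches the national depot: Jan 9, 2016.
The shipment reaches the clinic: Jan 9, 2016 + 4 weeks = Feb 6, 2016.
Both prerequisites met — the vials are thawed (Feb 22, 2016), the shipment reaches the clinic (Feb 6, 2016); the later is Feb 22, 2016.
The first dose is administered: Feb 22, 2016 + 3 weeks = Mar 14, 2016.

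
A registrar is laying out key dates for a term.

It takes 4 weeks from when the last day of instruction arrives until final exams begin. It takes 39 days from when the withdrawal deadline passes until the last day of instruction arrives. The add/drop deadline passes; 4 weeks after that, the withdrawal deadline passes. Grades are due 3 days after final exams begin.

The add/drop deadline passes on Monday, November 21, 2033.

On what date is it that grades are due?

Monday, February 27, 2034

The add/drop deadline passes: Nov 21, 2033.
The withdrawal deadline passes: Nov 21, 2033 + 4 weeks = Dec 19, 2033.
The last day of instruction arrives: Dec 19, 2033 + 39 days = Jan 27, 2034.
Final exams begin: Jan 27, 2034 + 4 weeks = Feb 24, 2034.
Grades are due: Feb 24, 2034 + 3 days = Feb 27, 2034.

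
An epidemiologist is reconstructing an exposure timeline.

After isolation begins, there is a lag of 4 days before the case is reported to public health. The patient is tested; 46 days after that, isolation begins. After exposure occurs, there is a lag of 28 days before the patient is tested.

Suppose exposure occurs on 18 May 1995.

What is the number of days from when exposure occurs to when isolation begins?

74 days

Causal path: exposure occurs → the patient is tested → isolation begins.
Total delay along the path: 28 + 46 = 74 days.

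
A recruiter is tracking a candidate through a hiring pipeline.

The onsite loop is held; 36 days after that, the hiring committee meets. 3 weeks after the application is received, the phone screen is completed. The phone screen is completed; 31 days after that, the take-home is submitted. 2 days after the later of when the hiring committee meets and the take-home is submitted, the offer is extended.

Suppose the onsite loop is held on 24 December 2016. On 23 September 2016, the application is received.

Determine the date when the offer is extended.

The onsite loop is held: Dec 24, 2016.
The hiring committee meets: Dec 24, 2016 + 36 days = Jan 29, 2017.
The application is received: Sep 23, 2016.
The phone screen is completed: Sep 23, 2016 + 3 weeks = Oct 14, 2016.
The take-home is submitted: Oct 14, 2016 + 31 days = Nov 14, 2016.
Both prerequisites met — the hiring committee meets (Jan 29, 2017), the take-home is submitted (Nov 14, 2016); the later is Jan 29, 2017.
The offer is extended: Jan 29, 2017 + 2 days = Jan 31, 2017.

31 January 2017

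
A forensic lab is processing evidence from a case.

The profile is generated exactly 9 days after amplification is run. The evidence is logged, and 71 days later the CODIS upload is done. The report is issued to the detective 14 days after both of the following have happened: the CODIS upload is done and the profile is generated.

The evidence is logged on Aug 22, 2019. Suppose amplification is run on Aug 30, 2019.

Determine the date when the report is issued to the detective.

Nov 15, 2019

The evidence is logged: Aug 22, 2019.
The CODIS upload is done: Aug 22, 2019 + 71 days = Nov 1, 2019.
Amplification is run: Aug 30, 2019.
The profile is generated: Aug 30, 2019 + 9 days = Sep 8, 2019.
Both prerequisites met — the CODIS upload is done (Nov 1, 2019), the profile is generated (Sep 8, 2019); the later is Nov 1, 2019.
The report is issued to the detective: Nov 1, 2019 + 14 days = Nov 15, 2019.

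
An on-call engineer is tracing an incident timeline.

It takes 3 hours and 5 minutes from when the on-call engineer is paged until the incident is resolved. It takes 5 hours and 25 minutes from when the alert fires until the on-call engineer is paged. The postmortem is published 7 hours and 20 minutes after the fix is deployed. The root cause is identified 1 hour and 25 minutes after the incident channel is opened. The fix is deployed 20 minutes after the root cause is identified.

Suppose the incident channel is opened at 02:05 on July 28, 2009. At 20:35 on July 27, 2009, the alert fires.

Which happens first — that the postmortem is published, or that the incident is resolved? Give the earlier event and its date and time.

The incident channel is opened: 02:05 Jul 28, 2009.
The root cause is identified: 02:05 Jul 28, 2009 + 1h25m = 03:30 Jul 28, 2009.
The fix is deployed: 03:30 Jul 28, 2009 + 20m = 03:50 Jul 28, 2009.
The postmortem is published: 03:50 Jul 28, 2009 + 7h20m = 11:10 Jul 28, 2009.
The alert fires: 20:35 Jul 27, 2009.
The on-call engineer is paged: 20:35 Jul 27, 2009 + 5h25m = 02:00 Jul 28, 2009.
The incident is resolved: 02:00 Jul 28, 2009 + 3h05m = 05:05 Jul 28, 2009.
Comparing: the postmortem is published at 11:10 Jul 28, 2009 vs the incident is resolved at 05:05 Jul 28, 2009. Earlier: the incident is resolved.

The incident is resolved — 05:05 on July 28, 2009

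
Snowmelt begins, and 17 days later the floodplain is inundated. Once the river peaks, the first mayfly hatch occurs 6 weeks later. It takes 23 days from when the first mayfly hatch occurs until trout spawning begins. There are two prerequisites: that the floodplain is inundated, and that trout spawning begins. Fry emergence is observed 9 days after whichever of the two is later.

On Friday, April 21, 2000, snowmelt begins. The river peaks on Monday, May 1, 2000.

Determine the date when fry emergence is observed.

Friday, July 14, 2000

Snowmelt begins: Apr 21, 2000.
The floodplain is inundated: Apr 21, 2000 + 17 days = May 8, 2000.
The river peaks: May 1, 2000.
The first mayfly hatch occurs: May 1, 2000 + 6 weeks = Jun 12, 2000.
Trout spawning begins: Jun 12, 2000 + 23 days = Jul 5, 2000.
Both prerequisites met — the floodplain is inundated (May 8, 2000), trout spawning begins (Jul 5, 2000); the later is Jul 5, 2000.
Fry emergence is observed: Jul 5, 2000 + 9 days = Jul 14, 2000.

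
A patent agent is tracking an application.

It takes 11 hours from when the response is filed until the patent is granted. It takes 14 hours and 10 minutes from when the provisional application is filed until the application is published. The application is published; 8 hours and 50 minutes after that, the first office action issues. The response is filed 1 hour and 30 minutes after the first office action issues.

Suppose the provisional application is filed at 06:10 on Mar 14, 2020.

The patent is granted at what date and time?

The provisional application is filed: 06:10 Mar 14, 2020.
The application is published: 06:10 Mar 14, 2020 + 14h10m = 20:20 Mar 14, 2020.
The first office action issues: 20:20 Mar 14, 2020 + 8h50m = 05:10 Mar 15, 2020.
The response is filed: 05:10 Mar 15, 2020 + 1h30m = 06:40 Mar 15, 2020.
The patent is granted: 06:40 Mar 15, 2020 + 11h = 17:40 Mar 15, 2020.

17:40 on Mar 15, 2020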